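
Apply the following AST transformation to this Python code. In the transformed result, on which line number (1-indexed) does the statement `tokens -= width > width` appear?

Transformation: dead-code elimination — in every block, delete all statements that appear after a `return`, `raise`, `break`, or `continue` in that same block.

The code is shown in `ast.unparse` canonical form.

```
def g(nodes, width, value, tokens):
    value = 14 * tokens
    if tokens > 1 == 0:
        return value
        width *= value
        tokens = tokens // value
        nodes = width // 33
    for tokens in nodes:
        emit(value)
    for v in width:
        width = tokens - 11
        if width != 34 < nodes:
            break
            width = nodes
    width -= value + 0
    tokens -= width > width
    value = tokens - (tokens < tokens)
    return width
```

Transformed code:
def g(nodes, width, value, tokens):
    value = 14 * tokens
    if tokens > 1 == 0:
        return value
    for tokens in nodes:
        emit(value)
    for v in width:
        width = tokens - 11
        if width != 34 < nodes:
            break
    width -= value + 0
    tokens -= width > width
    value = tokens - (tokens < tokens)
    return width

12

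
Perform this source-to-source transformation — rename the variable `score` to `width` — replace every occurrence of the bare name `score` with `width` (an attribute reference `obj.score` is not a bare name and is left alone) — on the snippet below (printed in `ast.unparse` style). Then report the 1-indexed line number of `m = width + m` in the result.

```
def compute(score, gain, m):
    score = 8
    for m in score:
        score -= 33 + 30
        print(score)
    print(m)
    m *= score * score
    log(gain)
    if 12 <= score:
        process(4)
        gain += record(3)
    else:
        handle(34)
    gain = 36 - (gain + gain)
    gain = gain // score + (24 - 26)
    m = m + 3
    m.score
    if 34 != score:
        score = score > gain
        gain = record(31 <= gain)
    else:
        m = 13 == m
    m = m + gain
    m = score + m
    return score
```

Transformed code:
def compute(width, gain, m):
    width = 8
    for m in width:
        width -= 33 + 30
        print(width)
    print(m)
    m *= width * width
    log(gain)
    if 12 <= width:
        process(4)
        gain += record(3)
    else:
        handle(34)
    gain = 36 - (gain + gain)
    gain = gain // width + (24 - 26)
    m = m + 3
    m.score
    if 34 != width:
        width = width > gain
        gain = record(31 <= gain)
    else:
        m = 13 == m
    m = m + gain
    m = width + m
    return width

24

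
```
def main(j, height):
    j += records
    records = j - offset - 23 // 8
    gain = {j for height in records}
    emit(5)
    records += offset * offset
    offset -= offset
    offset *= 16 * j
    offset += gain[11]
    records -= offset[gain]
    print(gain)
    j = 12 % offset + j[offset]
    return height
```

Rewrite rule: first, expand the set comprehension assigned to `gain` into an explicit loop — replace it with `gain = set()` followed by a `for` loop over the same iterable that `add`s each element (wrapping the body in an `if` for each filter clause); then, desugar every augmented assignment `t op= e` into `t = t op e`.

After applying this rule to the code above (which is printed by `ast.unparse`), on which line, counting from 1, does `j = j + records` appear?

2

Transformed code:
def main(j, height):
    j = j + records
    records = j - offset - 23 // 8
    gain = set()
    for height in records:
        gain.add(j)
    emit(5)
    records = records + offset * offset
    offset = offset - offset
    offset = offset * (16 * j)
    offset = offset + gain[11]
    records = records - offset[gain]
    print(gain)
    j = 12 % offset + j[offset]
    return height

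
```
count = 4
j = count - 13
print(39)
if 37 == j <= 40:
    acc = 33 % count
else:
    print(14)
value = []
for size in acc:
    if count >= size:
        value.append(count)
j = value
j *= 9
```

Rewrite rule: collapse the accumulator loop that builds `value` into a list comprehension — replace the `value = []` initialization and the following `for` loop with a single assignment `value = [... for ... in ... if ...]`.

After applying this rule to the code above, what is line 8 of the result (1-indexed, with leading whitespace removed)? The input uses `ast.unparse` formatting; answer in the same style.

Transformed code:
count = 4
j = count - 13
print(39)
if 37 == j <= 40:
    acc = 33 % count
else:
    print(14)
value = [count for size in acc if count >= size]
j = value
j *= 9

value = [count for size in acc if count >= size]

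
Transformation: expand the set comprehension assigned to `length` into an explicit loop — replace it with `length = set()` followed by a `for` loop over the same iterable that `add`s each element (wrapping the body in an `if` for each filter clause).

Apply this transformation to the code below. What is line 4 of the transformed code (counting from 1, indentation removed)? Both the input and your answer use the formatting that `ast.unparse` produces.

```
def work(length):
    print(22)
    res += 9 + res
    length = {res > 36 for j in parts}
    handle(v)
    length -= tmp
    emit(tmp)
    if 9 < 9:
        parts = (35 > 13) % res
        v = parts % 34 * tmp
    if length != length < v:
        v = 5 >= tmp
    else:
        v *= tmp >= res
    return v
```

length = set()

Transformed code:
def work(length):
    print(22)
    res += 9 + res
    length = set()
    for j in parts:
        length.add(res > 36)
    handle(v)
    length -= tmp
    emit(tmp)
    if 9 < 9:
        parts = (35 > 13) % res
        v = parts % 34 * tmp
    if length != length < v:
        v = 5 >= tmp
    else:
        v *= tmp >= res
    return v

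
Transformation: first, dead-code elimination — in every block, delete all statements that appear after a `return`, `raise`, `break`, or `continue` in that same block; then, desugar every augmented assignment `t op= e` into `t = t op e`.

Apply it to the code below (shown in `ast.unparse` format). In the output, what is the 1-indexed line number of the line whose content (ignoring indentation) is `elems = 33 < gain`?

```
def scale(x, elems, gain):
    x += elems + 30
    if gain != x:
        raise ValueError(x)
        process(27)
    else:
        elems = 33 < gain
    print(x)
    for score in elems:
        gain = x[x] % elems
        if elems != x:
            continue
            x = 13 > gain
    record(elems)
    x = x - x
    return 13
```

Transformed code:
def scale(x, elems, gain):
    x = x + (elems + 30)
    if gain != x:
        raise ValueError(x)
    else:
        elems = 33 < gain
    print(x)
    for score in elems:
        gain = x[x] % elems
        if elems != x:
            continue
    record(elems)
    x = x - x
    return 13

6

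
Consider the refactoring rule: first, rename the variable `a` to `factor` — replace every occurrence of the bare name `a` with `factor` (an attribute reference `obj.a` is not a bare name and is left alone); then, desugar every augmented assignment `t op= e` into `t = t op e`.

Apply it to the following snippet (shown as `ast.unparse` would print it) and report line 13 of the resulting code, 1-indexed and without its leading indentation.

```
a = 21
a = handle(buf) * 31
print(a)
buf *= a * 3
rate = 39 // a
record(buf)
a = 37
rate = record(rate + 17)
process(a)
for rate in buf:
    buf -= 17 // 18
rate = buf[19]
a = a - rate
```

factor = factor - rate

Transformed code:
factor = 21
factor = handle(buf) * 31
print(factor)
buf = buf * (factor * 3)
rate = 39 // factor
record(buf)
factor = 37
rate = record(rate + 17)
process(factor)
for rate in buf:
    buf = buf - 17 // 18
rate = buf[19]
factor = factor - rate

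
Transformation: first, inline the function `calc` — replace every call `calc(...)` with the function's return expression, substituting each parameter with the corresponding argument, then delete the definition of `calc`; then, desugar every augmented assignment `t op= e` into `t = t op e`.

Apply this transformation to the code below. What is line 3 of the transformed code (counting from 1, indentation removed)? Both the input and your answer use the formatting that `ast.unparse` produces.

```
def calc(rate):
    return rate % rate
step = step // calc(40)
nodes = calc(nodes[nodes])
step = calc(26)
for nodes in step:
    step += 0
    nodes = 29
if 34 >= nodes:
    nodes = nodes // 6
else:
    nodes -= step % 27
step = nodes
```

step = 26 % 26

Transformed code:
step = step // (40 % 40)
nodes = nodes[nodes] % nodes[nodes]
step = 26 % 26
for nodes in step:
    step = step + 0
    nodes = 29
if 34 >= nodes:
    nodes = nodes // 6
else:
    nodes = nodes - step % 27
step = nodes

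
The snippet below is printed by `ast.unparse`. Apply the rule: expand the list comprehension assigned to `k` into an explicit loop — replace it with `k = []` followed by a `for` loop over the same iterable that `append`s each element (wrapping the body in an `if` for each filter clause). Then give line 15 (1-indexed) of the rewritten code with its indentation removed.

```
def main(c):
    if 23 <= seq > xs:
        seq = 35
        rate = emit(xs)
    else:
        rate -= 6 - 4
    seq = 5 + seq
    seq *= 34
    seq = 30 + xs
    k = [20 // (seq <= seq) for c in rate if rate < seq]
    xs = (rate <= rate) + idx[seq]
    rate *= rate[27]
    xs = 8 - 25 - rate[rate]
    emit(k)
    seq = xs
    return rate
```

Transformed code:
def main(c):
    if 23 <= seq > xs:
        seq = 35
        rate = emit(xs)
    else:
        rate -= 6 - 4
    seq = 5 + seq
    seq *= 34
    seq = 30 + xs
    k = []
    for c in rate:
        if rate < seq:
            k.append(20 // (seq <= seq))
    xs = (rate <= rate) + idx[seq]
    rate *= rate[27]
    xs = 8 - 25 - rate[rate]
    emit(k)
    seq = xs
    return rate

rate *= rate[27]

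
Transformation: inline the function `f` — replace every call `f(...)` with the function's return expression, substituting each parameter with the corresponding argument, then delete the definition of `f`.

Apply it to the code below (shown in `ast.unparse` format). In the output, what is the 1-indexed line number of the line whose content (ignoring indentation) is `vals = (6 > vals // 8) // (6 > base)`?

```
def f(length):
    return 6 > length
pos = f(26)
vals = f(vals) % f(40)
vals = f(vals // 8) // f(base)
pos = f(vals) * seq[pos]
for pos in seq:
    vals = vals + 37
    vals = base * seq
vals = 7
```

3

Transformed code:
pos = 6 > 26
vals = (6 > vals) % (6 > 40)
vals = (6 > vals // 8) // (6 > base)
pos = (6 > vals) * seq[pos]
for pos in seq:
    vals = vals + 37
    vals = base * seq
vals = 7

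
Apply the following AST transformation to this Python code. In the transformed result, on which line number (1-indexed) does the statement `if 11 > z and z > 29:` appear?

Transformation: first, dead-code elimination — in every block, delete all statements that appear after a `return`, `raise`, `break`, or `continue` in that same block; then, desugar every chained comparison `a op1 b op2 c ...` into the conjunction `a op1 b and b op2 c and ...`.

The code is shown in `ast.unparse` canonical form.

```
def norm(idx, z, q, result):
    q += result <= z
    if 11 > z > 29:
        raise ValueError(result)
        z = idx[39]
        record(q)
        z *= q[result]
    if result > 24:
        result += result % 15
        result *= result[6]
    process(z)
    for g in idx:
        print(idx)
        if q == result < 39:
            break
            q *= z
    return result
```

Transformed code:
def norm(idx, z, q, result):
    q += result <= z
    if 11 > z and z > 29:
        raise ValueError(result)
    if result > 24:
        result += result % 15
        result *= result[6]
    process(z)
    for g in idx:
        print(idx)
        if q == result and result < 39:
            break
    return result

3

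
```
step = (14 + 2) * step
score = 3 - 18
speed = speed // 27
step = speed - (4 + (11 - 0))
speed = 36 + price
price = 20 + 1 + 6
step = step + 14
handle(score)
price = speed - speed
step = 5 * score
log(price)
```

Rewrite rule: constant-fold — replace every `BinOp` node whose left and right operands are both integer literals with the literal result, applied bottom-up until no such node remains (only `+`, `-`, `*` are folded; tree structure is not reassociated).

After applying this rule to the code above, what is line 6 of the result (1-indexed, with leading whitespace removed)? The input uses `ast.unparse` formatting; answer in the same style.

price = 27

Transformed code:
step = 16 * step
score = -15
speed = speed // 27
step = speed - 15
speed = 36 + price
price = 27
step = step + 14
handle(score)
price = speed - speed
step = 5 * score
log(price)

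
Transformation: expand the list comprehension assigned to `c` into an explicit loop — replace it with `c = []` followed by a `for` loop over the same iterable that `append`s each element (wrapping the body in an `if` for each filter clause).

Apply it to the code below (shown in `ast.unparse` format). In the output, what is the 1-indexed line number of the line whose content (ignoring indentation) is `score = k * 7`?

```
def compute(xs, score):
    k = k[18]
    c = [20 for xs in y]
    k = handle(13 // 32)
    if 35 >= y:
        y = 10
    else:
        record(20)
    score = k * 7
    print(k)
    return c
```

11

Transformed code:
def compute(xs, score):
    k = k[18]
    c = []
    for xs in y:
        c.append(20)
    k = handle(13 // 32)
    if 35 >= y:
        y = 10
    else:
        record(20)
    score = k * 7
    print(k)
    return c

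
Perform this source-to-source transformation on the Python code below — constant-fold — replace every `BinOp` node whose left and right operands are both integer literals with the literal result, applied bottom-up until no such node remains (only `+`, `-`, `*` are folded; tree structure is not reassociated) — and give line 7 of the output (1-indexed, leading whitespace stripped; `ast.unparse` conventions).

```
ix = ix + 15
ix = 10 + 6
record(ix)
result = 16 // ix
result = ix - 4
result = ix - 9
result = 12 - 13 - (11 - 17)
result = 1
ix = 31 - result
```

result = 5

Transformed code:
ix = ix + 15
ix = 16
record(ix)
result = 16 // ix
result = ix - 4
result = ix - 9
result = 5
result = 1
ix = 31 - result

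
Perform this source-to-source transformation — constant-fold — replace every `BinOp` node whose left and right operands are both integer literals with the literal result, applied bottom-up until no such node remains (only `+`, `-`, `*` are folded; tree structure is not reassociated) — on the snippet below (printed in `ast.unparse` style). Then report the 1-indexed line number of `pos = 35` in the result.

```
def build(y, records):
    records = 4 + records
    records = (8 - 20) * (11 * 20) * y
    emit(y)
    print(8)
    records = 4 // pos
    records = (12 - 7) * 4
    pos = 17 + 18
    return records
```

8

Transformed code:
def build(y, records):
    records = 4 + records
    records = -2640 * y
    emit(y)
    print(8)
    records = 4 // pos
    records = 20
    pos = 35
    return records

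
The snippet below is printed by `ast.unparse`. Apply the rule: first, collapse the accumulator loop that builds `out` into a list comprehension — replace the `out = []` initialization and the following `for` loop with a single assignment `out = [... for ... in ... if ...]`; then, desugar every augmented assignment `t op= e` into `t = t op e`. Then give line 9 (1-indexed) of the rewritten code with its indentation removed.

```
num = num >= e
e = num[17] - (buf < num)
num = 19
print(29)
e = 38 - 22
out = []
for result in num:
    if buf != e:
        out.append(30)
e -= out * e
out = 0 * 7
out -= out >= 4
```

out = out - (out >= 4)

Transformed code:
num = num >= e
e = num[17] - (buf < num)
num = 19
print(29)
e = 38 - 22
out = [30 for result in num if buf != e]
e = e - out * e
out = 0 * 7
out = out - (out >= 4)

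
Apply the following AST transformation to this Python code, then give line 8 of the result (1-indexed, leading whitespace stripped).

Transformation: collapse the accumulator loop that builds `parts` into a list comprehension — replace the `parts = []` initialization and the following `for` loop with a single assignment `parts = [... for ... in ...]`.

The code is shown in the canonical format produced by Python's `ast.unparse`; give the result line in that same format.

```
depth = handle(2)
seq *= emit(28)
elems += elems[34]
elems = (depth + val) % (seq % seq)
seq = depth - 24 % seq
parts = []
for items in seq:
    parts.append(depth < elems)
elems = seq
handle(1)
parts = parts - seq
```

Transformed code:
depth = handle(2)
seq *= emit(28)
elems += elems[34]
elems = (depth + val) % (seq % seq)
seq = depth - 24 % seq
parts = [depth < elems for items in seq]
elems = seq
handle(1)
parts = parts - seq

handle(1)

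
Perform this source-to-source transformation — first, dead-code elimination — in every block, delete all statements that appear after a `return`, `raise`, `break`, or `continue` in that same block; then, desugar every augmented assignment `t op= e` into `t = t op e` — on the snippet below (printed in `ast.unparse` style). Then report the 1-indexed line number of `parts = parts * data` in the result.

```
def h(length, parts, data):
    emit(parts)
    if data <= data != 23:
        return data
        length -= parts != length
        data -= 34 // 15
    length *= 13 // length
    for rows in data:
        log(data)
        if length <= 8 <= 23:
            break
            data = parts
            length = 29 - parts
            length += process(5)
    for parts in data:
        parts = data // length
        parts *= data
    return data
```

12

Transformed code:
def h(length, parts, data):
    emit(parts)
    if data <= data != 23:
        return data
    length = length * (13 // length)
    for rows in data:
        log(data)
        if length <= 8 <= 23:
            break
    for parts in data:
        parts = data // length
        parts = parts * data
    return data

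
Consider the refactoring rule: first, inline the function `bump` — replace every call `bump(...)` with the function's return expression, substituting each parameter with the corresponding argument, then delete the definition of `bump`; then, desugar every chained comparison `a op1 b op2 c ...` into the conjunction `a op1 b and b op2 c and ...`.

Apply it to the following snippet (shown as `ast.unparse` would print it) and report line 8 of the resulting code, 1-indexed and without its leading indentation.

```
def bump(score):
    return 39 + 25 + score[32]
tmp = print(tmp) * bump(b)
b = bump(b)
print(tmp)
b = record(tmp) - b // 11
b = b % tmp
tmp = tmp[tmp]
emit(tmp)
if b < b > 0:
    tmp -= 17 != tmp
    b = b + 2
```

Transformed code:
tmp = print(tmp) * (39 + 25 + b[32])
b = 39 + 25 + b[32]
print(tmp)
b = record(tmp) - b // 11
b = b % tmp
tmp = tmp[tmp]
emit(tmp)
if b < b and b > 0:
    tmp -= 17 != tmp
    b = b + 2

if b < b and b > 0:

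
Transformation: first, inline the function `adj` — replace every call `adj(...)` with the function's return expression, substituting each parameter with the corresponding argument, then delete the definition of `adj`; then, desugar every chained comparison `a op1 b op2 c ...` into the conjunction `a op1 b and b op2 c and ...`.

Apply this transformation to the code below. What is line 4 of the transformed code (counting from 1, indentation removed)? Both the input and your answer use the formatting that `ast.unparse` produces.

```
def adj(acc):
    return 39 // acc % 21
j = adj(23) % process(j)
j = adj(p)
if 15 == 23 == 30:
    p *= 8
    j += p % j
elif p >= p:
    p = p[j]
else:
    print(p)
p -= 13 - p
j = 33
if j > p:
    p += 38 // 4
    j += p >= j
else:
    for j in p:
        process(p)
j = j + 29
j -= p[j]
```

p *= 8

Transformed code:
j = 39 // 23 % 21 % process(j)
j = 39 // p % 21
if 15 == 23 and 23 == 30:
    p *= 8
    j += p % j
elif p >= p:
    p = p[j]
else:
    print(p)
p -= 13 - p
j = 33
if j > p:
    p += 38 // 4
    j += p >= j
else:
    for j in p:
        process(p)
j = j + 29
j -= p[j]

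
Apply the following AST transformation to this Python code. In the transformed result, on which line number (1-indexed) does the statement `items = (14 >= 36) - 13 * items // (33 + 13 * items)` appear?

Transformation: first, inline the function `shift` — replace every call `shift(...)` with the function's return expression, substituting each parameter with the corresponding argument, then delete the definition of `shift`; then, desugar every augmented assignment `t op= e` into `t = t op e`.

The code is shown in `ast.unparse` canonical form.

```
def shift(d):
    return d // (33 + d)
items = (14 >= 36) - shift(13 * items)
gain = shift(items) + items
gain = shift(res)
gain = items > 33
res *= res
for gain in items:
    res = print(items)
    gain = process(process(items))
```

1

Transformed code:
items = (14 >= 36) - 13 * items // (33 + 13 * items)
gain = items // (33 + items) + items
gain = res // (33 + res)
gain = items > 33
res = res * res
for gain in items:
    res = print(items)
    gain = process(process(items))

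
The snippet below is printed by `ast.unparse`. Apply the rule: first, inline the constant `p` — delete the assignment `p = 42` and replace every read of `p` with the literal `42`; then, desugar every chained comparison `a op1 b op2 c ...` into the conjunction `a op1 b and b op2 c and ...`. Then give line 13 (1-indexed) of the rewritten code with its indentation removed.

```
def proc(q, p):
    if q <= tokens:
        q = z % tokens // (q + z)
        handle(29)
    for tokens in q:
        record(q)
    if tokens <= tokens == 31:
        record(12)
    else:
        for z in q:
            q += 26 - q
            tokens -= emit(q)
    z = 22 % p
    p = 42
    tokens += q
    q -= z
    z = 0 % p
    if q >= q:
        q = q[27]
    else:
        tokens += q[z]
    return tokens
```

z = 22 % 42

Transformed code:
def proc(q, p):
    if q <= tokens:
        q = z % tokens // (q + z)
        handle(29)
    for tokens in q:
        record(q)
    if tokens <= tokens and tokens == 31:
        record(12)
    else:
        for z in q:
            q += 26 - q
            tokens -= emit(q)
    z = 22 % 42
    tokens += q
    q -= z
    z = 0 % 42
    if q >= q:
        q = q[27]
    else:
        tokens += q[z]
    return tokens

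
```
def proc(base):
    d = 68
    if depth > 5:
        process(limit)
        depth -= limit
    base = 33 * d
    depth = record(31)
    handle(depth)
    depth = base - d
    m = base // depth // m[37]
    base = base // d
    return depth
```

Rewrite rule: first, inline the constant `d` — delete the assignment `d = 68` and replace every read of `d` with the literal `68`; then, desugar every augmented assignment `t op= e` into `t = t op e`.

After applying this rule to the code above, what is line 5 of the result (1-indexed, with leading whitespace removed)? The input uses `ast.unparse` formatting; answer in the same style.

Transformed code:
def proc(base):
    if depth > 5:
        process(limit)
        depth = depth - limit
    base = 33 * 68
    depth = record(31)
    handle(depth)
    depth = base - 68
    m = base // depth // m[37]
    base = base // 68
    return depth

base = 33 * 68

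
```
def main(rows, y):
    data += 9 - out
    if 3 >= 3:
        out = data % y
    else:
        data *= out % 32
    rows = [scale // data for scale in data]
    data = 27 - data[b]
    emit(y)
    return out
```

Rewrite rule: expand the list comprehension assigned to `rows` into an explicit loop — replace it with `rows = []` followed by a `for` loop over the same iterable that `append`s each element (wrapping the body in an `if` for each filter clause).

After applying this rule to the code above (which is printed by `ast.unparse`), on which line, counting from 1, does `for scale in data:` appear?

Transformed code:
def main(rows, y):
    data += 9 - out
    if 3 >= 3:
        out = data % y
    else:
        data *= out % 32
    rows = []
    for scale in data:
        rows.append(scale // data)
    data = 27 - data[b]
    emit(y)
    return out

8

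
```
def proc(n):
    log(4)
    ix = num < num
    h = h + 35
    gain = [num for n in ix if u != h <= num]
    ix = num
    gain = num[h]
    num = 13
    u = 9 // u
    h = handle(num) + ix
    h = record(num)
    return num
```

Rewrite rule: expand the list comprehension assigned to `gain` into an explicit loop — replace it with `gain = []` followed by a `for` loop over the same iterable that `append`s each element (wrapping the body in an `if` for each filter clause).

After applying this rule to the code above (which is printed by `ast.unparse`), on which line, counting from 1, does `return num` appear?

Transformed code:
def proc(n):
    log(4)
    ix = num < num
    h = h + 35
    gain = []
    for n in ix:
        if u != h <= num:
            gain.append(num)
    ix = num
    gain = num[h]
    num = 13
    u = 9 // u
    h = handle(num) + ix
    h = record(num)
    return num

15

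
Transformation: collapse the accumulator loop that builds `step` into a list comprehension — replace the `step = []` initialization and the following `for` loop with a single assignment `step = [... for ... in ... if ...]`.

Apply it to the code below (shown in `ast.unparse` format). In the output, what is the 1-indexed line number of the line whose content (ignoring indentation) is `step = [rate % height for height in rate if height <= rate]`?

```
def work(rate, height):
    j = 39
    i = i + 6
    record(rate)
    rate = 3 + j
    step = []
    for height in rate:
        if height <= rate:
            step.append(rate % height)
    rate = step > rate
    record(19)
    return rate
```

Transformed code:
def work(rate, height):
    j = 39
    i = i + 6
    record(rate)
    rate = 3 + j
    step = [rate % height for height in rate if height <= rate]
    rate = step > rate
    record(19)
    return rate

6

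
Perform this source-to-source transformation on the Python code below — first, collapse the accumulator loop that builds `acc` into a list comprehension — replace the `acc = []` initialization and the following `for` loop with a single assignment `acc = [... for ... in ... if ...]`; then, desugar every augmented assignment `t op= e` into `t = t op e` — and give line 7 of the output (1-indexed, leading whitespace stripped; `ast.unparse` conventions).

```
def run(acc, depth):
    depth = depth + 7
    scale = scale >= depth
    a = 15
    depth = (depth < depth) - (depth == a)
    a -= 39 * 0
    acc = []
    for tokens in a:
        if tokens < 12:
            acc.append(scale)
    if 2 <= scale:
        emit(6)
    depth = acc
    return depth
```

acc = [scale for tokens in a if tokens < 12]

Transformed code:
def run(acc, depth):
    depth = depth + 7
    scale = scale >= depth
    a = 15
    depth = (depth < depth) - (depth == a)
    a = a - 39 * 0
    acc = [scale for tokens in a if tokens < 12]
    if 2 <= scale:
        emit(6)
    depth = acc
    return depth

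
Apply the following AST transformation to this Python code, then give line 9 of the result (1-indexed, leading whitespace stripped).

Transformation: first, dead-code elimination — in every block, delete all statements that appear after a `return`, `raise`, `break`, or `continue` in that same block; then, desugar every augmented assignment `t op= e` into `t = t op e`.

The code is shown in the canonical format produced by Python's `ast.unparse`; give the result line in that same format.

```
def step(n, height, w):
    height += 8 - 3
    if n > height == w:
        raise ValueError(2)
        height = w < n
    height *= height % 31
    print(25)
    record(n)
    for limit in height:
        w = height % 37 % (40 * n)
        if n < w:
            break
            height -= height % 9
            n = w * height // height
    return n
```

w = height % 37 % (40 * n)

Transformed code:
def step(n, height, w):
    height = height + (8 - 3)
    if n > height == w:
        raise ValueError(2)
    height = height * (height % 31)
    print(25)
    record(n)
    for limit in height:
        w = height % 37 % (40 * n)
        if n < w:
            break
    return n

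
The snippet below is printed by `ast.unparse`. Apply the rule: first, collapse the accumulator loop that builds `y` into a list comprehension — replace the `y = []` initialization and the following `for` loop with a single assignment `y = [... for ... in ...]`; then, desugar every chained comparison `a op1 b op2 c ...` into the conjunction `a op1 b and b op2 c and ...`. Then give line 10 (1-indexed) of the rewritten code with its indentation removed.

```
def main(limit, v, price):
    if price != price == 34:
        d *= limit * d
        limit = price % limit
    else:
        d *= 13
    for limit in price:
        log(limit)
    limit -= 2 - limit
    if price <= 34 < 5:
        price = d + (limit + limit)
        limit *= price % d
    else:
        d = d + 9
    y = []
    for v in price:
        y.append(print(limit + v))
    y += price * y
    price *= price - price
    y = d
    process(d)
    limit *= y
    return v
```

if price <= 34 and 34 < 5:

Transformed code:
def main(limit, v, price):
    if price != price and price == 34:
        d *= limit * d
        limit = price % limit
    else:
        d *= 13
    for limit in price:
        log(limit)
    limit -= 2 - limit
    if price <= 34 and 34 < 5:
        price = d + (limit + limit)
        limit *= price % d
    else:
        d = d + 9
    y = [print(limit + v) for v in price]
    y += price * y
    price *= price - price
    y = d
    process(d)
    limit *= y
    return v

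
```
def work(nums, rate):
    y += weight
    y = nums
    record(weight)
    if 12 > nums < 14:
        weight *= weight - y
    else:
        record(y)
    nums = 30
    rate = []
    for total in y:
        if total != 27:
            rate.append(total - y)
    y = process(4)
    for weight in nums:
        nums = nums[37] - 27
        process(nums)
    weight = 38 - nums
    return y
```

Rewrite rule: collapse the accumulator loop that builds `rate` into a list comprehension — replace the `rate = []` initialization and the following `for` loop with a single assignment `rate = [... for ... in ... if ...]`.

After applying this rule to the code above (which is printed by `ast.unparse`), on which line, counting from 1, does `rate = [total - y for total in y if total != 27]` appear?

Transformed code:
def work(nums, rate):
    y += weight
    y = nums
    record(weight)
    if 12 > nums < 14:
        weight *= weight - y
    else:
        record(y)
    nums = 30
    rate = [total - y for total in y if total != 27]
    y = process(4)
    for weight in nums:
        nums = nums[37] - 27
        process(nums)
    weight = 38 - nums
    return y

10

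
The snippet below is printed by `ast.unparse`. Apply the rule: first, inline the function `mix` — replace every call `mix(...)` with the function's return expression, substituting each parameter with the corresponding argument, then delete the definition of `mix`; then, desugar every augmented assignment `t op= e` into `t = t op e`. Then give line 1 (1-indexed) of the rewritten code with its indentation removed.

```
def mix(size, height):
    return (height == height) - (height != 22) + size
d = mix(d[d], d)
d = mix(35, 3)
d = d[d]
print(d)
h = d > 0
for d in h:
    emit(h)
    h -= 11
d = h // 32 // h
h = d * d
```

d = (d == d) - (d != 22) + d[d]

Transformed code:
d = (d == d) - (d != 22) + d[d]
d = (3 == 3) - (3 != 22) + 35
d = d[d]
print(d)
h = d > 0
for d in h:
    emit(h)
    h = h - 11
d = h // 32 // h
h = d * d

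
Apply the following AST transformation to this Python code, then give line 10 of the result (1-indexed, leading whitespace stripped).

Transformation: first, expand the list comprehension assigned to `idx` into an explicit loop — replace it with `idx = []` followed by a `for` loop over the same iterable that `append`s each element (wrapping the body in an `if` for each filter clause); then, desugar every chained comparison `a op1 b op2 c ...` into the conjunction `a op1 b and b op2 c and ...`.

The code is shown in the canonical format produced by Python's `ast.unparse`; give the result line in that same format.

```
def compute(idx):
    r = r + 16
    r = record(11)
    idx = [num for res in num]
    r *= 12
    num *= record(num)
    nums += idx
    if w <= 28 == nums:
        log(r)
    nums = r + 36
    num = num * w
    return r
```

Transformed code:
def compute(idx):
    r = r + 16
    r = record(11)
    idx = []
    for res in num:
        idx.append(num)
    r *= 12
    num *= record(num)
    nums += idx
    if w <= 28 and 28 == nums:
        log(r)
    nums = r + 36
    num = num * w
    return r

if w <= 28 and 28 == nums:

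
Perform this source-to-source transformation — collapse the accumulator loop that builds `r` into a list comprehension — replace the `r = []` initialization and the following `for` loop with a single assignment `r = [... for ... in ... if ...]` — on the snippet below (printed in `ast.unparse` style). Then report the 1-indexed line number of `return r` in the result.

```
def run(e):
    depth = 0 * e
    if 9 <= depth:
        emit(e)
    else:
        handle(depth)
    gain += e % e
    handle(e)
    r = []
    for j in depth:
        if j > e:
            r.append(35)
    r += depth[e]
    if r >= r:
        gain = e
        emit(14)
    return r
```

Transformed code:
def run(e):
    depth = 0 * e
    if 9 <= depth:
        emit(e)
    else:
        handle(depth)
    gain += e % e
    handle(e)
    r = [35 for j in depth if j > e]
    r += depth[e]
    if r >= r:
        gain = e
        emit(14)
    return r

14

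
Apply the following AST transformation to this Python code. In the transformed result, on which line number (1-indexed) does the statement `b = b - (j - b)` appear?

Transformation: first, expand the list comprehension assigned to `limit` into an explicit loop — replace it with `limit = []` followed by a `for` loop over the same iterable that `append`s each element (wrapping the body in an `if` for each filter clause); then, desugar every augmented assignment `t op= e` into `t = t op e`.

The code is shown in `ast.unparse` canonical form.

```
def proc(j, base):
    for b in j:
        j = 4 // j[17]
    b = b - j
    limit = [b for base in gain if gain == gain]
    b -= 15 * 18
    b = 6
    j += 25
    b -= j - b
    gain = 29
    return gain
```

Transformed code:
def proc(j, base):
    for b in j:
        j = 4 // j[17]
    b = b - j
    limit = []
    for base in gain:
        if gain == gain:
            limit.append(b)
    b = b - 15 * 18
    b = 6
    j = j + 25
    b = b - (j - b)
    gain = 29
    return gain

12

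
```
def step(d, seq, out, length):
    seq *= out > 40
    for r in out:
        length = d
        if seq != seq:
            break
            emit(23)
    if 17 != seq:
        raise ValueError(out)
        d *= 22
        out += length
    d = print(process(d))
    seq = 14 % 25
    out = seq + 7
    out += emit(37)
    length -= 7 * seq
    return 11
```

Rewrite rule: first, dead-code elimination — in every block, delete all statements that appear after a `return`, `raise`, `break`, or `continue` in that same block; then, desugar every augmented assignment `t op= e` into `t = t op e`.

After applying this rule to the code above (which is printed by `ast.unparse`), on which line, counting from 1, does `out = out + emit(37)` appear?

Transformed code:
def step(d, seq, out, length):
    seq = seq * (out > 40)
    for r in out:
        length = d
        if seq != seq:
            break
    if 17 != seq:
        raise ValueError(out)
    d = print(process(d))
    seq = 14 % 25
    out = seq + 7
    out = out + emit(37)
    length = length - 7 * seq
    return 11

12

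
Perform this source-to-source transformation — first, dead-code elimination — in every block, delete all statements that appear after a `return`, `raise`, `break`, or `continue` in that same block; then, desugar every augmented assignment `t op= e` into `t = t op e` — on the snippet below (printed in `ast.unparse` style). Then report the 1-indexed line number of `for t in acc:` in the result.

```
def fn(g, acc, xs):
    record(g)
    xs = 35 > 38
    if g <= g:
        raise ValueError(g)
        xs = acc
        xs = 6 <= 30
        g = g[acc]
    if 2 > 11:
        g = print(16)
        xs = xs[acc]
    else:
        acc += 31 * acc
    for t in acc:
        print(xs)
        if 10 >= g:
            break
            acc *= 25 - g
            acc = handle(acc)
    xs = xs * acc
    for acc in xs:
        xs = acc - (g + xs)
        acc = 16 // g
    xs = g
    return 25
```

11

Transformed code:
def fn(g, acc, xs):
    record(g)
    xs = 35 > 38
    if g <= g:
        raise ValueError(g)
    if 2 > 11:
        g = print(16)
        xs = xs[acc]
    else:
        acc = acc + 31 * acc
    for t in acc:
        print(xs)
        if 10 >= g:
            break
    xs = xs * acc
    for acc in xs:
        xs = acc - (g + xs)
        acc = 16 // g
    xs = g
    return 25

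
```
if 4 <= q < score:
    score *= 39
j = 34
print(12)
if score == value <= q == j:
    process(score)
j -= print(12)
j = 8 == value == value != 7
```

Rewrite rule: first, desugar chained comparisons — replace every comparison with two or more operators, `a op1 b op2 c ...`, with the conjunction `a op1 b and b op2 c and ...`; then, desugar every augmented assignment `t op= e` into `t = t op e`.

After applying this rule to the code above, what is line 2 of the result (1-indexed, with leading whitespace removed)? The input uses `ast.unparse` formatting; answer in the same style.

Transformed code:
if 4 <= q and q < score:
    score = score * 39
j = 34
print(12)
if score == value and value <= q and (q == j):
    process(score)
j = j - print(12)
j = 8 == value and value == value and (value != 7)

score = score * 39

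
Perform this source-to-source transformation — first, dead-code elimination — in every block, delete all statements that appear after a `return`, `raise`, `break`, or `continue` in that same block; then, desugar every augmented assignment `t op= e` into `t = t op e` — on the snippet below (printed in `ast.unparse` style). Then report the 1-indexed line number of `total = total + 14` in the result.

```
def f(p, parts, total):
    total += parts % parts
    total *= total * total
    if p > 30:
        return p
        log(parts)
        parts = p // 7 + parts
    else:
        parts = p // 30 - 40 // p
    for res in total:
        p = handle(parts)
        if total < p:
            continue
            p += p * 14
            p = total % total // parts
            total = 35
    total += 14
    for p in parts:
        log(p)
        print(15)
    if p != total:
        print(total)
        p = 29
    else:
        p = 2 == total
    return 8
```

12

Transformed code:
def f(p, parts, total):
    total = total + parts % parts
    total = total * (total * total)
    if p > 30:
        return p
    else:
        parts = p // 30 - 40 // p
    for res in total:
        p = handle(parts)
        if total < p:
            continue
    total = total + 14
    for p in parts:
        log(p)
        print(15)
    if p != total:
        print(total)
        p = 29
    else:
        p = 2 == total
    return 8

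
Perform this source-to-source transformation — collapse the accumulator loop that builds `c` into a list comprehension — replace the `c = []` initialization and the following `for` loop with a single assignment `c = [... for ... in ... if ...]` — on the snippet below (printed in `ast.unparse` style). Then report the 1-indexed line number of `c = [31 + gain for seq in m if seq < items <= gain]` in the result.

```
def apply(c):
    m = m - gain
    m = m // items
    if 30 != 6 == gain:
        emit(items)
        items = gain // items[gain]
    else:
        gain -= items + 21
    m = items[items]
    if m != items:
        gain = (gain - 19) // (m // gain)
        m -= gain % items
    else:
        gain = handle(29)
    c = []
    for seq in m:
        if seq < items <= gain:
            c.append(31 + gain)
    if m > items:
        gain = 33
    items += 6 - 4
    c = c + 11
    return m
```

Transformed code:
def apply(c):
    m = m - gain
    m = m // items
    if 30 != 6 == gain:
        emit(items)
        items = gain // items[gain]
    else:
        gain -= items + 21
    m = items[items]
    if m != items:
        gain = (gain - 19) // (m // gain)
        m -= gain % items
    else:
        gain = handle(29)
    c = [31 + gain for seq in m if seq < items <= gain]
    if m > items:
        gain = 33
    items += 6 - 4
    c = c + 11
    return m

15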